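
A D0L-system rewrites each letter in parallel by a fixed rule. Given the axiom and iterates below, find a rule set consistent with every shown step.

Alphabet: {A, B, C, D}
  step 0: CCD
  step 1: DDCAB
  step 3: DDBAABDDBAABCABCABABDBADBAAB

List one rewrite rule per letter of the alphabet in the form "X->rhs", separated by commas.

A->DBA, B->AB, C->D, D->CAB

  step 0 ⇒ step 1: CCD ⇒ D·D·CAB
    C ↦ D
    D ↦ CAB
    A ↦ DBA  (constrained at step 1)
    B ↦ AB  (constrained at step 1)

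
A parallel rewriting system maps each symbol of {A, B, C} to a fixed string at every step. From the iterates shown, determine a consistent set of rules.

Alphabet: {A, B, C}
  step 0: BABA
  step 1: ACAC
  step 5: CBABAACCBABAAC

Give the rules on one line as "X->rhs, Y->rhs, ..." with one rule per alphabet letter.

A->C, B->A, C->BA

  step 0 ⇒ step 1: BABA ⇒ A·C·A·C
    A ↦ C
    B ↦ A
    C ↦ BA  (constrained at step 1)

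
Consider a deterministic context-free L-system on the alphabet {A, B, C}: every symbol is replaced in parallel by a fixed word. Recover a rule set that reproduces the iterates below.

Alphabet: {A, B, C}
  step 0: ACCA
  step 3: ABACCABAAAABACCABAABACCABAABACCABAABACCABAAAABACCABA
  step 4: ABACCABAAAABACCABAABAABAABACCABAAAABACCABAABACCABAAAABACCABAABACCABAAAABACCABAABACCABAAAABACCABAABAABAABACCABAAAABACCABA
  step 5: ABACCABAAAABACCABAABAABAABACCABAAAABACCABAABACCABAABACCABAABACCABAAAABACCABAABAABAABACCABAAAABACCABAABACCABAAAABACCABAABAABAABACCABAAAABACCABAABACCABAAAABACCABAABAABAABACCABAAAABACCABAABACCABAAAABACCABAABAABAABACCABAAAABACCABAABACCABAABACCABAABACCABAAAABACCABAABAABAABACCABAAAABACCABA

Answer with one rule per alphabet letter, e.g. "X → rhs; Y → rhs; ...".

  step 4 ⇒ step 5: ABACCABAAAABACCABAABAABAABACCABAAAABACCABAABACCABAAAABACCABAABACCABAAAABACCABAABACCABAAAABACCABAABAABAABACCABAAAABACCABA ⇒ ABA·CC·ABA·A·A·ABA·CC·ABA·ABA·ABA·ABA·CC·ABA·A·A·ABA·CC·ABA·ABA·CC·ABA·ABA·CC·ABA·ABA·CC·ABA·A·A·ABA·CC·ABA·ABA·ABA·ABA·CC·ABA·A·A·ABA·CC·ABA·ABA·CC·ABA·A·A·ABA·CC·ABA·ABA·ABA·ABA·CC·ABA·A·A·ABA·CC·ABA·ABA·CC·ABA·A·A·ABA·CC·ABA·ABA·ABA·ABA·CC·ABA·A·A·ABA·CC·ABA·ABA·CC·ABA·A·A·ABA·CC·ABA·ABA·ABA·ABA·CC·ABA·A·A·ABA·CC·ABA·ABA·CC·ABA·ABA·CC·ABA·ABA·CC·ABA·A·A·ABA·CC·ABA·ABA·ABA·ABA·CC·ABA·A·A·ABA·CC·ABA
    A ↦ ABA
    B ↦ CC
    C ↦ A

A->ABA, B->CC, C->A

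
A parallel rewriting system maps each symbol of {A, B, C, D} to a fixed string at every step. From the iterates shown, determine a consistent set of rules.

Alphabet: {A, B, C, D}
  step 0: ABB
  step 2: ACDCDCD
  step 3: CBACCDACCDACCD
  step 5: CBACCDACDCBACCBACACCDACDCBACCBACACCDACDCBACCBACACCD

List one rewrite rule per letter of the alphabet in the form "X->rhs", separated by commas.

A->CB, B->D, C->AC, D->CD

  step 2 ⇒ step 3: ACDCDCD ⇒ CB·AC·CD·AC·CD·AC·CD
    A ↦ CB
    C ↦ AC
    D ↦ CD
    B ↦ D  (constrained at step 0)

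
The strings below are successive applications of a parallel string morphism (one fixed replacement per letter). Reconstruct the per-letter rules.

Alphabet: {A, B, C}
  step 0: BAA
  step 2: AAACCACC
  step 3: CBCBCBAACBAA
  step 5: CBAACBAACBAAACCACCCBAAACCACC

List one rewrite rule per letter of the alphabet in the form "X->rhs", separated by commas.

  step 2 ⇒ step 3: AAACCACC ⇒ CB·CB·CB·A·A·CB·A·A
    A ↦ CB
    C ↦ A
    B ↦ CC  (constrained at step 0)

A->CB, B->CC, C->A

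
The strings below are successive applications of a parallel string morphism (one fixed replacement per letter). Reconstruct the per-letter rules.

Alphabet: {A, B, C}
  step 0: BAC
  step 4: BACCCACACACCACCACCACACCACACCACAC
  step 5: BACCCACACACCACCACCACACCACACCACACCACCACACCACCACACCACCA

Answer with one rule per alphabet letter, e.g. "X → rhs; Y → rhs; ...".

  step 4 ⇒ step 5: BACCCACACACCACCACCACACCACACCACAC ⇒ BAC·C·CA·CA·CA·C·CA·C·CA·C·CA·CA·C·CA·CA·C·CA·CA·C·CA·C·CA·CA·C·CA·C·CA·CA·C·CA·C·CA
    A ↦ C
    B ↦ BAC
    C ↦ CA

A->C, B->BAC, C->CA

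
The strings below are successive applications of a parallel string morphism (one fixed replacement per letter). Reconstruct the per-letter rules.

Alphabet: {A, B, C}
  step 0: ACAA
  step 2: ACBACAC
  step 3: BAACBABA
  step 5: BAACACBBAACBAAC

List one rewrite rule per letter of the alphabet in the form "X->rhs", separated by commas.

A->B, B->AC, C->A

  step 2 ⇒ step 3: ACBACAC ⇒ B·A·AC·B·A·B·A
    A ↦ B
    B ↦ AC
    C ↦ A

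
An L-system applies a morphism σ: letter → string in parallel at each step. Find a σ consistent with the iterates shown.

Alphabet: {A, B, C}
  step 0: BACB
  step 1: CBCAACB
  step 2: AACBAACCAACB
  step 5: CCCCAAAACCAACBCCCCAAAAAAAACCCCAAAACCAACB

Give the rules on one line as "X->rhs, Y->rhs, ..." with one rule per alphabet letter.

A->C, B->CB, C->AA

  step 1 ⇒ step 2: CBCAACB ⇒ AA·CB·AA·C·C·AA·CB
    A ↦ C
    B ↦ CB
    C ↦ AA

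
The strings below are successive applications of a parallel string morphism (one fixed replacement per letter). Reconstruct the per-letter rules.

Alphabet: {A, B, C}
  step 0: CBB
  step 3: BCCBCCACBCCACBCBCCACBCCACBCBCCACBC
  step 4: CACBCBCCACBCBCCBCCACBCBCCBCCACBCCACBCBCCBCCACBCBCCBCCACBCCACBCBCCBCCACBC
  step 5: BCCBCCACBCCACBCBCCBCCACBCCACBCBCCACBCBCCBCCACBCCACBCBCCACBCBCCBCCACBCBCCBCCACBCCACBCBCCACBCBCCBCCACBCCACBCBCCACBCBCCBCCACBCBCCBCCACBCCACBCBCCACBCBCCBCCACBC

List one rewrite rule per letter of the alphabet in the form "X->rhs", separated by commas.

A->C, B->CAC, C->BC

  step 4 ⇒ step 5: CACBCBCCACBCBCCBCCACBCBCCBCCACBCCACBCBCCBCCACBCBCCBCCACBCCACBCBCCBCCACBC ⇒ BC·C·BC·CAC·BC·CAC·BC·BC·C·BC·CAC·BC·CAC·BC·BC·CAC·BC·BC·C·BC·CAC·BC·CAC·BC·BC·CAC·BC·BC·C·BC·CAC·BC·BC·C·BC·CAC·BC·CAC·BC·BC·CAC·BC·BC·C·BC·CAC·BC·CAC·BC·BC·CAC·BC·BC·C·BC·CAC·BC·BC·C·BC·CAC·BC·CAC·BC·BC·CAC·BC·BC·C·BC·CAC·BC
    A ↦ C
    B ↦ CAC
    C ↦ BC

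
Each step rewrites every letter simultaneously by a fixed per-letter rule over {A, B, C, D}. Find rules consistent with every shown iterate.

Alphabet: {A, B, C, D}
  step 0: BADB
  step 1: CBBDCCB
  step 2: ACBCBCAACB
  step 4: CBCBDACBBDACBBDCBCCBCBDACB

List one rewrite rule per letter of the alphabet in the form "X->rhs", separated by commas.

  step 1 ⇒ step 2: CBBDCCB ⇒ A·CB·CB·C·A·A·CB
    B ↦ CB
    C ↦ A
    D ↦ C
  step 0 ⇒ step 1: BADB ⇒ CB·BD·C·CB
    A ↦ BD

A->BD, B->CB, C->A, D->C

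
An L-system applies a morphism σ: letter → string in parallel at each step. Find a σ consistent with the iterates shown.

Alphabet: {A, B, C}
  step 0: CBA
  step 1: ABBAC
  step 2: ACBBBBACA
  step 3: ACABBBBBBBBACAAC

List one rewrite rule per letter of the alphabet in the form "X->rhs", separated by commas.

A->AC, B->BB, C->A

  step 2 ⇒ step 3: ACBBBBACA ⇒ AC·A·BB·BB·BB·BB·AC·A·AC
    A ↦ AC
    B ↦ BB
    C ↦ A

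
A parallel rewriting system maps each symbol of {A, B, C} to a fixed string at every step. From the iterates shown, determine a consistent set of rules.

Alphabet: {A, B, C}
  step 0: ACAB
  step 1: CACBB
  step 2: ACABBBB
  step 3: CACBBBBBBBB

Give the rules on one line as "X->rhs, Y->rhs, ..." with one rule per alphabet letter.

A->C, B->BB, C->A

  step 2 ⇒ step 3: ACABBBB ⇒ C·A·C·BB·BB·BB·BB
    A ↦ C
    B ↦ BB
    C ↦ A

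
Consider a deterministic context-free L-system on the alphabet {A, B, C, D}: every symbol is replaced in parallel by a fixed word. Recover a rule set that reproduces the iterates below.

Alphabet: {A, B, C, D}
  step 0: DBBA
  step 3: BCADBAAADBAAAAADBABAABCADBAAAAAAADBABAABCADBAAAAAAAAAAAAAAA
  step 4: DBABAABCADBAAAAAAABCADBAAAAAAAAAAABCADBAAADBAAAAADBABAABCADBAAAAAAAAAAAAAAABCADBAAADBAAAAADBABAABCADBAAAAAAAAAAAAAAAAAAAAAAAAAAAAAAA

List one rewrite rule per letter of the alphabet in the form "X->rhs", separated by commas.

A->AA, B->DBA, C->B, D->BCA

  step 3 ⇒ step 4: BCADBAAADBAAAAADBABAABCADBAAAAAAADBABAABCADBAAAAAAAAAAAAAAA ⇒ DBA·B·AA·BCA·DBA·AA·AA·AA·BCA·DBA·AA·AA·AA·AA·AA·BCA·DBA·AA·DBA·AA·AA·DBA·B·AA·BCA·DBA·AA·AA·AA·AA·AA·AA·AA·BCA·DBA·AA·DBA·AA·AA·DBA·B·AA·BCA·DBA·AA·AA·AA·AA·AA·AA·AA·AA·AA·AA·AA·AA·AA·AA·AA
    A ↦ AA
    B ↦ DBA
    C ↦ B
    D ↦ BCA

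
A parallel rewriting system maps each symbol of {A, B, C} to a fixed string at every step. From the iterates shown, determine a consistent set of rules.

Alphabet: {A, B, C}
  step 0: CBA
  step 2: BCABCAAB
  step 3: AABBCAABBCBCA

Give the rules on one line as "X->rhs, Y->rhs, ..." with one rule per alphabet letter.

A->BC, B->A, C->AB

  step 2 ⇒ step 3: BCABCAAB ⇒ A·AB·BC·A·AB·BC·BC·A
    A ↦ BC
    B ↦ A
    C ↦ AB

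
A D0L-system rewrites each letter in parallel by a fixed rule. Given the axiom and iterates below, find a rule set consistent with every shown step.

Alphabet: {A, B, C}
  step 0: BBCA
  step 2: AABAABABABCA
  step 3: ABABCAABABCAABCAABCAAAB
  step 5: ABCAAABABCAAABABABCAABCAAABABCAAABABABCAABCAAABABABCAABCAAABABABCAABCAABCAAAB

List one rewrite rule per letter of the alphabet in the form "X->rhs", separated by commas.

A->AB, B->CA, C->A

  step 2 ⇒ step 3: AABAABABABCA ⇒ AB·AB·CA·AB·AB·CA·AB·CA·AB·CA·A·AB
    A ↦ AB
    B ↦ CA
    C ↦ A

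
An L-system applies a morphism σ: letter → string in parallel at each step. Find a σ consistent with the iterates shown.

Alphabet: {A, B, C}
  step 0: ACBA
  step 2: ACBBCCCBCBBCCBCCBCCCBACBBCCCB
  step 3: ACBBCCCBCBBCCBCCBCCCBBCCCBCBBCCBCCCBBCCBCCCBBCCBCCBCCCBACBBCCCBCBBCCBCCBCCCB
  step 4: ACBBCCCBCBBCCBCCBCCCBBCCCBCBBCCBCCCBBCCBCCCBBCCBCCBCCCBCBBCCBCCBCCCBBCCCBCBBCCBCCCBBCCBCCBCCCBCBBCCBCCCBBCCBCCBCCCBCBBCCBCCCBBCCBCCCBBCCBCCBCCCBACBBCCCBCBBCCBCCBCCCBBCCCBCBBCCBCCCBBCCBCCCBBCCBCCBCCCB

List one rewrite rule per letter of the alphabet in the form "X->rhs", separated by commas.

  step 3 ⇒ step 4: ACBBCCCBCBBCCBCCBCCCBBCCCBCBBCCBCCCBBCCBCCCBBCCBCCBCCCBACBBCCCBCBBCCBCCBCCCB ⇒ ACB·BCC·CB·CB·BCC·BCC·BCC·CB·BCC·CB·CB·BCC·BCC·CB·BCC·BCC·CB·BCC·BCC·BCC·CB·CB·BCC·BCC·BCC·CB·BCC·CB·CB·BCC·BCC·CB·BCC·BCC·BCC·CB·CB·BCC·BCC·CB·BCC·BCC·BCC·CB·CB·BCC·BCC·CB·BCC·BCC·CB·BCC·BCC·BCC·CB·ACB·BCC·CB·CB·BCC·BCC·BCC·CB·BCC·CB·CB·BCC·BCC·CB·BCC·BCC·CB·BCC·BCC·BCC·CB
    A ↦ ACB
    B ↦ CB
    C ↦ BCC

A->ACB, B->CB, C->BCC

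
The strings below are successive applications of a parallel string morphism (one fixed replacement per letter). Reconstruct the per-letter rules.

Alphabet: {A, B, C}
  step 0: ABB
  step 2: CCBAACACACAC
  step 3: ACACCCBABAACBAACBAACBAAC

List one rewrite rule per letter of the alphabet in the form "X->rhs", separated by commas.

A->BA, B->CC, C->AC

  step 2 ⇒ step 3: CCBAACACACAC ⇒ AC·AC·CC·BA·BA·AC·BA·AC·BA·AC·BA·AC
    A ↦ BA
    B ↦ CC
    C ↦ AC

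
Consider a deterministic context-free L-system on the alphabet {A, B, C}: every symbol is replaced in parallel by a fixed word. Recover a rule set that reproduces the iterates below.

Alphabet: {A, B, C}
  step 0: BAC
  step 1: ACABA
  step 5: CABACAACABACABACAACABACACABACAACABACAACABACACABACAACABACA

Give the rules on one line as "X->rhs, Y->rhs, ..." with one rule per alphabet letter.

  step 0 ⇒ step 1: BAC ⇒ A·CA·BA
    A ↦ CA
    B ↦ A
    C ↦ BA

A->CA, B->A, C->BA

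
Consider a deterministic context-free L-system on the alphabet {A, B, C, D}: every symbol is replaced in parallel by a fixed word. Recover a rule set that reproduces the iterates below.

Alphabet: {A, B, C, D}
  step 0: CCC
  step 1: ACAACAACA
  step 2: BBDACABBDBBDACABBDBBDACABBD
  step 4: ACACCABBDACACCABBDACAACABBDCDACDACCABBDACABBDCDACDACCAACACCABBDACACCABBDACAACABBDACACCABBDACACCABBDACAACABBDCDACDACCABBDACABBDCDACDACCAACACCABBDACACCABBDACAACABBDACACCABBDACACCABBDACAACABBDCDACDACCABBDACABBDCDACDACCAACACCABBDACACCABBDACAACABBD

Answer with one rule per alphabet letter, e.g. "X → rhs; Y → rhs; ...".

  step 1 ⇒ step 2: ACAACAACA ⇒ BBD·ACA·BBD·BBD·ACA·BBD·BBD·ACA·BBD
    A ↦ BBD
    C ↦ ACA
    B ↦ CDA  (constrained at step 2)
    D ↦ CCA  (constrained at step 2)

A->BBD, B->CDA, C->ACA, D->CCA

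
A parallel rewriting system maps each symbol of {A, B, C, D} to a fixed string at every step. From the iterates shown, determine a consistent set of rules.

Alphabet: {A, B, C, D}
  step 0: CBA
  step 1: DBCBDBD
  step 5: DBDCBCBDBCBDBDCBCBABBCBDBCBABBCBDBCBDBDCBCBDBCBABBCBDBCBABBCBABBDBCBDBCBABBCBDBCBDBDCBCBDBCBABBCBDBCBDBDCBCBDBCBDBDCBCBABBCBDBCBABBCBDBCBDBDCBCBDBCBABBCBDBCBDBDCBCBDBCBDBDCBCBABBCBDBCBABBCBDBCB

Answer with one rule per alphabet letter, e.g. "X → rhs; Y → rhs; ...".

A->DBD, B->CB, C->DB, D->ABB

  step 0 ⇒ step 1: CBA ⇒ DB·CB·DBD
    A ↦ DBD
    B ↦ CB
    C ↦ DB
    D ↦ ABB  (constrained at step 1)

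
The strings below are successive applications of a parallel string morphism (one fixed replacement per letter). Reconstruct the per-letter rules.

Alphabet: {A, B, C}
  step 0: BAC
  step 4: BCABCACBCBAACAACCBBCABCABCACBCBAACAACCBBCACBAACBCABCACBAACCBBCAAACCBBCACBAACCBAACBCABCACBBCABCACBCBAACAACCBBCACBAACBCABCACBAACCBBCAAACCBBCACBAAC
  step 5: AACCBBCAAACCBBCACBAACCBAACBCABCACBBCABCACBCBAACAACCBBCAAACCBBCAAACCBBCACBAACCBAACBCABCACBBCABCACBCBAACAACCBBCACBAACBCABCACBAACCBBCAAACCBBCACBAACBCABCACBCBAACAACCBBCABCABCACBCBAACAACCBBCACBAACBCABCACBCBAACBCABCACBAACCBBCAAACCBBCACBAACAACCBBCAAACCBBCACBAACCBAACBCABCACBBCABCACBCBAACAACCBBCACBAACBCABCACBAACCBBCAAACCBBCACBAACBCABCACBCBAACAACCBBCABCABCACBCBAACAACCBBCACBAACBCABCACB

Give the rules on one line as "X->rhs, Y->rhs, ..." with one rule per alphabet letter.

A->BCA, B->AAC, C->CB

  step 4 ⇒ step 5: BCABCACBCBAACAACCBBCABCABCACBCBAACAACCBBCACBAACBCABCACBAACCBBCAAACCBBCACBAACCBAACBCABCACBBCABCACBCBAACAACCBBCACBAACBCABCACBAACCBBCAAACCBBCACBAAC ⇒ AAC·CB·BCA·AAC·CB·BCA·CB·AAC·CB·AAC·BCA·BCA·CB·BCA·BCA·CB·CB·AAC·AAC·CB·BCA·AAC·CB·BCA·AAC·CB·BCA·CB·AAC·CB·AAC·BCA·BCA·CB·BCA·BCA·CB·CB·AAC·AAC·CB·BCA·CB·AAC·BCA·BCA·CB·AAC·CB·BCA·AAC·CB·BCA·CB·AAC·BCA·BCA·CB·CB·AAC·AAC·CB·BCA·BCA·BCA·CB·CB·AAC·AAC·CB·BCA·CB·AAC·BCA·BCA·CB·CB·AAC·BCA·BCA·CB·AAC·CB·BCA·AAC·CB·BCA·CB·AAC·AAC·CB·BCA·AAC·CB·BCA·CB·AAC·CB·AAC·BCA·BCA·CB·BCA·BCA·CB·CB·AAC·AAC·CB·BCA·CB·AAC·BCA·BCA·CB·AAC·CB·BCA·AAC·CB·BCA·CB·AAC·BCA·BCA·CB·CB·AAC·AAC·CB·BCA·BCA·BCA·CB·CB·AAC·AAC·CB·BCA·CB·AAC·BCA·BCA·CB
    A ↦ BCA
    B ↦ AAC
    C ↦ CB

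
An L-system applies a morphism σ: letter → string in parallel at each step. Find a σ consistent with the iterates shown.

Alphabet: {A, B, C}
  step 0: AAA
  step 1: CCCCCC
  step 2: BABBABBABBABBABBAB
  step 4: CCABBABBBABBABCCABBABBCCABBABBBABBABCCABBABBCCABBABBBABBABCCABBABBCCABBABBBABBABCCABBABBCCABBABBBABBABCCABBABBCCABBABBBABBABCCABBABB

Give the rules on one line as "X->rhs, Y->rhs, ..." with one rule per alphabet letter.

  step 1 ⇒ step 2: CCCCCC ⇒ BAB·BAB·BAB·BAB·BAB·BAB
    C ↦ BAB
  step 0 ⇒ step 1: AAA ⇒ CC·CC·CC
    A ↦ CC
    B ↦ ABB  (constrained at step 2)

A->CC, B->ABB, C->BAB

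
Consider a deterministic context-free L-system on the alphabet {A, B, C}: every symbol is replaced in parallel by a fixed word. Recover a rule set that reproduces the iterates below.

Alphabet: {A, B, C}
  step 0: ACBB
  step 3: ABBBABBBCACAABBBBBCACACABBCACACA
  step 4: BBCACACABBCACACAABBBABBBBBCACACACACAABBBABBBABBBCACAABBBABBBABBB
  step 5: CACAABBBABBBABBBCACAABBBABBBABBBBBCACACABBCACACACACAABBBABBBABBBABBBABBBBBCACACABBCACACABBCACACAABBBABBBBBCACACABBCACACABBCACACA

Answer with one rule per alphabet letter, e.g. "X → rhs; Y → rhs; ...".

  step 4 ⇒ step 5: BBCACACABBCACACAABBBABBBBBCACACACACAABBBABBBABBBCACAABBBABBBABBB ⇒ CA·CA·AB·BB·AB·BB·AB·BB·CA·CA·AB·BB·AB·BB·AB·BB·BB·CA·CA·CA·BB·CA·CA·CA·CA·CA·AB·BB·AB·BB·AB·BB·AB·BB·AB·BB·BB·CA·CA·CA·BB·CA·CA·CA·BB·CA·CA·CA·AB·BB·AB·BB·BB·CA·CA·CA·BB·CA·CA·CA·BB·CA·CA·CA
    A ↦ BB
    B ↦ CA
    C ↦ AB

A->BB, B->CA, C->AB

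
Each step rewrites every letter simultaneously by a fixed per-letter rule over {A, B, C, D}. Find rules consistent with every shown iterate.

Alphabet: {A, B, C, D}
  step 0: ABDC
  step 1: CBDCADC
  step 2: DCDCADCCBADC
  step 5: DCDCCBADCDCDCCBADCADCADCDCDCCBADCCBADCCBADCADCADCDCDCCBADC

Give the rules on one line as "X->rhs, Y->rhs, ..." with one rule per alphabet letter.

A->CB, B->DC, C->DC, D->A

  step 1 ⇒ step 2: CBDCADC ⇒ DC·DC·A·DC·CB·A·DC
    A ↦ CB
    B ↦ DC
    C ↦ DC
    D ↦ A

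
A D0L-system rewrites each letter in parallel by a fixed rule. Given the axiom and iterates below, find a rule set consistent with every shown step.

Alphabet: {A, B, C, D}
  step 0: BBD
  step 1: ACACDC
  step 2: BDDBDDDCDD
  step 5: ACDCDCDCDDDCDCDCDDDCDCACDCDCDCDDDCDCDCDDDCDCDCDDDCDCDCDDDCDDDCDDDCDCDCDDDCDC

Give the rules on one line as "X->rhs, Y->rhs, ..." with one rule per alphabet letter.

  step 1 ⇒ step 2: ACACDC ⇒ B·DD·B·DD·DC·DD
    A ↦ B
    C ↦ DD
    D ↦ DC
  step 0 ⇒ step 1: BBD ⇒ AC·AC·DC
    B ↦ AC

A->B, B->AC, C->DD, D->DC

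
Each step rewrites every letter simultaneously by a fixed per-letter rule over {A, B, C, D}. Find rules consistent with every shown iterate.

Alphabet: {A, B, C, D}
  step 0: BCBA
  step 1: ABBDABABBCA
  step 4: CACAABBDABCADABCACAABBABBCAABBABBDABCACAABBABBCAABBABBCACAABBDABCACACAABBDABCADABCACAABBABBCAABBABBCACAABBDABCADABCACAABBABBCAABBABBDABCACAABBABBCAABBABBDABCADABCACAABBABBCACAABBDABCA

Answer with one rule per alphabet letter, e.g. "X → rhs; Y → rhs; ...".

  step 0 ⇒ step 1: BCBA ⇒ ABB·DAB·ABB·CA
    A ↦ CA
    B ↦ ABB
    C ↦ DAB
    D ↦ CA  (constrained at step 1)

A->CA, B->ABB, C->DAB, D->CA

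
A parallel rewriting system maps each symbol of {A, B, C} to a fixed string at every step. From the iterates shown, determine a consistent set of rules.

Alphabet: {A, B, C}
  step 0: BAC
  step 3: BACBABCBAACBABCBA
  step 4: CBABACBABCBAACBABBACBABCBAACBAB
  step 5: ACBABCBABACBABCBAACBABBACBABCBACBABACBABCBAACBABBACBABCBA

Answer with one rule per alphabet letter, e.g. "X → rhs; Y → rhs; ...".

  step 4 ⇒ step 5: CBABACBABCBAACBABBACBABCBAACBAB ⇒ A·CBA·B·CBA·B·A·CBA·B·CBA·A·CBA·B·B·A·CBA·B·CBA·CBA·B·A·CBA·B·CBA·A·CBA·B·B·A·CBA·B·CBA
    A ↦ B
    B ↦ CBA
    C ↦ A

A->B, B->CBA, C->A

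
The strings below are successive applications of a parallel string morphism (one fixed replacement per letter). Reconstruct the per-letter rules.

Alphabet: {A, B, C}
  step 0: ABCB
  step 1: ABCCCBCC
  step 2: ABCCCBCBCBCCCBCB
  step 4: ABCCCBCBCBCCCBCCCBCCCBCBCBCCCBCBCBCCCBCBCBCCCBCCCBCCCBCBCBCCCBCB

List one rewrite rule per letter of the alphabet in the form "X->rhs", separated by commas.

A->AB, B->CC, C->CB

  step 1 ⇒ step 2: ABCCCBCC ⇒ AB·CC·CB·CB·CB·CC·CB·CB
    A ↦ AB
    B ↦ CC
    C ↦ CB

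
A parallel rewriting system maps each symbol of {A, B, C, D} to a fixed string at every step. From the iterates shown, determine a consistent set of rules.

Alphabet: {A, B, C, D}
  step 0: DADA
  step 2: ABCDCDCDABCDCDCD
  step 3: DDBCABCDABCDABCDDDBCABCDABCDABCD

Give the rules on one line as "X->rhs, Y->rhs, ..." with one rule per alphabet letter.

A->DD, B->BC, C->AB, D->CD

  step 2 ⇒ step 3: ABCDCDCDABCDCDCD ⇒ DD·BC·AB·CD·AB·CD·AB·CD·DD·BC·AB·CD·AB·CD·AB·CD
    A ↦ DD
    B ↦ BC
    C ↦ AB
    D ↦ CD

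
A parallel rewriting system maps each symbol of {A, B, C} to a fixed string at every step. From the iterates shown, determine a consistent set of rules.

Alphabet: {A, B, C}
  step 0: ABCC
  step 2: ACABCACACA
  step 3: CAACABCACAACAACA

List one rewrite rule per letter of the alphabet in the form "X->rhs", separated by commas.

  step 2 ⇒ step 3: ACABCACACA ⇒ CA·A·CA·BC·A·CA·A·CA·A·CA
    A ↦ CA
    B ↦ BC
    C ↦ A

A->CA, B->BC, C->A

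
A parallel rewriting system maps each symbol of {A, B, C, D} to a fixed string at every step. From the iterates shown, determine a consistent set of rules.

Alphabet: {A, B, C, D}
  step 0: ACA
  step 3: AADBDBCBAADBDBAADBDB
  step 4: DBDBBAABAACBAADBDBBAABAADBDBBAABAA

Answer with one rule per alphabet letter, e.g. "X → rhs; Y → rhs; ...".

  step 3 ⇒ step 4: AADBDBCBAADBDBAADBDB ⇒ DB·DB·B·AA·B·AA·CB·AA·DB·DB·B·AA·B·AA·DB·DB·B·AA·B·AA
    A ↦ DB
    B ↦ AA
    C ↦ CB
    D ↦ B

A->DB, B->AA, C->CB, D->B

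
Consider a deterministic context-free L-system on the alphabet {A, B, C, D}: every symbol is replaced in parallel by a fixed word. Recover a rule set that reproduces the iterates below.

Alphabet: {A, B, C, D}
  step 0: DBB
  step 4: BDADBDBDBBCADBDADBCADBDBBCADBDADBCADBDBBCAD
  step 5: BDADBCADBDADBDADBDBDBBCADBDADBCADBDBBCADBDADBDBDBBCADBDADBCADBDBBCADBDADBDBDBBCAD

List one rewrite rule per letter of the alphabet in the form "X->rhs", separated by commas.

  step 4 ⇒ step 5: BDADBDBDBBCADBDADBCADBDBBCADBDADBCADBDBBCAD ⇒ BD·AD·BC·AD·BD·AD·BD·AD·BD·BD·B·BC·AD·BD·AD·BC·AD·BD·B·BC·AD·BD·AD·BD·BD·B·BC·AD·BD·AD·BC·AD·BD·B·BC·AD·BD·AD·BD·BD·B·BC·AD
    A ↦ BC
    B ↦ BD
    C ↦ B
    D ↦ AD

A->BC, B->BD, C->B, D->AD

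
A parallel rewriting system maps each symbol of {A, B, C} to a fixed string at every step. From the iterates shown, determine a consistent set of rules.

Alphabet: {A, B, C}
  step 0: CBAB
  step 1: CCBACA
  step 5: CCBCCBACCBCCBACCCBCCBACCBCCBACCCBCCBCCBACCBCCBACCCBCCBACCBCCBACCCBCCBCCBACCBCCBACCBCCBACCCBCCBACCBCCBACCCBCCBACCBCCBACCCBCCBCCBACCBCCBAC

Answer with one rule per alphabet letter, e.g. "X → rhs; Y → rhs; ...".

  step 0 ⇒ step 1: CBAB ⇒ CCB·A·C·A
    A ↦ C
    B ↦ A
    C ↦ CCB

A->C, B->A, C->CCB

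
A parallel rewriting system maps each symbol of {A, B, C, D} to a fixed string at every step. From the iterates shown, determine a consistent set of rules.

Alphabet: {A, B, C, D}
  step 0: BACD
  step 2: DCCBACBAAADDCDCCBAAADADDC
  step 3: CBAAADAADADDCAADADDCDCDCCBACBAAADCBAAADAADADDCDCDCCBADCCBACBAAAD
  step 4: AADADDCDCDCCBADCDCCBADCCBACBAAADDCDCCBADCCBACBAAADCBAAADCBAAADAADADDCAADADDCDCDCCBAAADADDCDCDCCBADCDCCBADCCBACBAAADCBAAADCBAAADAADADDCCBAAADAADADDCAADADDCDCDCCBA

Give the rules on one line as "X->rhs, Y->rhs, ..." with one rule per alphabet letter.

  step 3 ⇒ step 4: CBAAADAADADDCAADADDCDCDCCBACBAAADCBAAADAADADDCDCDCCBADCCBACBAAAD ⇒ AAD·AD·DC·DC·DC·CBA·DC·DC·CBA·DC·CBA·CBA·AAD·DC·DC·CBA·DC·CBA·CBA·AAD·CBA·AAD·CBA·AAD·AAD·AD·DC·AAD·AD·DC·DC·DC·CBA·AAD·AD·DC·DC·DC·CBA·DC·DC·CBA·DC·CBA·CBA·AAD·CBA·AAD·CBA·AAD·AAD·AD·DC·CBA·AAD·AAD·AD·DC·AAD·AD·DC·DC·DC·CBA
    A ↦ DC
    B ↦ AD
    C ↦ AAD
    D ↦ CBA

A->DC, B->AD, C->AAD, D->CBA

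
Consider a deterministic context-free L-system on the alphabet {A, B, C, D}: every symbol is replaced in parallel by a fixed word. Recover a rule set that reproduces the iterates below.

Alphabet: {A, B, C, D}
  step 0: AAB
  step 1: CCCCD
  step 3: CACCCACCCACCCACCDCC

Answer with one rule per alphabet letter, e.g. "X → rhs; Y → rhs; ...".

A->CC, B->D, C->CA, D->BA

  step 0 ⇒ step 1: AAB ⇒ CC·CC·D
    A ↦ CC
    B ↦ D
    C ↦ CA  (constrained at step 1)
    D ↦ BA  (constrained at step 1)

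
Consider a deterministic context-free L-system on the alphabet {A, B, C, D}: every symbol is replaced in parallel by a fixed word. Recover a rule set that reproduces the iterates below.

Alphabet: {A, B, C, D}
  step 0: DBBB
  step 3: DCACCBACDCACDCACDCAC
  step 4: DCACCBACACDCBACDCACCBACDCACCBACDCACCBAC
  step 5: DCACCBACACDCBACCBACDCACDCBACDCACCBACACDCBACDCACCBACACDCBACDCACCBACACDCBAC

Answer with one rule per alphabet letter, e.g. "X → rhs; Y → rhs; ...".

  step 4 ⇒ step 5: DCACCBACACDCBACDCACCBACDCACCBACDCACCBAC ⇒ DC·AC·CB·AC·AC·D·CB·AC·CB·AC·DC·AC·D·CB·AC·DC·AC·CB·AC·AC·D·CB·AC·DC·AC·CB·AC·AC·D·CB·AC·DC·AC·CB·AC·AC·D·CB·AC
    A ↦ CB
    B ↦ D
    C ↦ AC
    D ↦ DC

A->CB, B->D, C->AC, D->DC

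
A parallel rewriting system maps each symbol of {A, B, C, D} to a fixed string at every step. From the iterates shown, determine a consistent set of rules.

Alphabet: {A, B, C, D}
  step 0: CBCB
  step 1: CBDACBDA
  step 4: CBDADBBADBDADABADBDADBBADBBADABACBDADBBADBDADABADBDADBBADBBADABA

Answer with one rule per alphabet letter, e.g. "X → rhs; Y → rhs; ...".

  step 0 ⇒ step 1: CBCB ⇒ CB·DA·CB·DA
    B ↦ DA
    C ↦ CB
    A ↦ BA  (constrained at step 1)
    D ↦ DB  (constrained at step 1)

A->BA, B->DA, C->CB, D->DB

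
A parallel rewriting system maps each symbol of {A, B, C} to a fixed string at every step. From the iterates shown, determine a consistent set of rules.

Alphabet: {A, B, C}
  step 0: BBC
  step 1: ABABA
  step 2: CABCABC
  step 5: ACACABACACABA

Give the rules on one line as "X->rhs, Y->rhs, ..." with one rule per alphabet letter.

  step 1 ⇒ step 2: ABABA ⇒ C·AB·C·AB·C
    A ↦ C
    B ↦ AB
  step 0 ⇒ step 1: BBC ⇒ AB·AB·A
    C ↦ A

A->C, B->AB, C->A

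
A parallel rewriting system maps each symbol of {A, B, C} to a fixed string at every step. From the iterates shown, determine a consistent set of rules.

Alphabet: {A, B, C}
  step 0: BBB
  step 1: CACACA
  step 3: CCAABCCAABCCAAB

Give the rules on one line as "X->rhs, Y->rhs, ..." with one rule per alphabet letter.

A->C, B->CA, C->AB

  step 0 ⇒ step 1: BBB ⇒ CA·CA·CA
    B ↦ CA
    A ↦ C  (constrained at step 1)
    C ↦ AB  (constrained at step 1)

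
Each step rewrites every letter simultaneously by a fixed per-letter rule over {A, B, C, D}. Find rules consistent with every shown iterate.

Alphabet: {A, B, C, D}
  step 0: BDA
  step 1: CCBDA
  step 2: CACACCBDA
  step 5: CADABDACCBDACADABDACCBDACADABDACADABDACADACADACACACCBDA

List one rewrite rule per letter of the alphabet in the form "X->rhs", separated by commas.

A->DA, B->CC, C->CA, D->B

  step 1 ⇒ step 2: CCBDA ⇒ CA·CA·CC·B·DA
    A ↦ DA
    B ↦ CC
    C ↦ CA
    D ↦ B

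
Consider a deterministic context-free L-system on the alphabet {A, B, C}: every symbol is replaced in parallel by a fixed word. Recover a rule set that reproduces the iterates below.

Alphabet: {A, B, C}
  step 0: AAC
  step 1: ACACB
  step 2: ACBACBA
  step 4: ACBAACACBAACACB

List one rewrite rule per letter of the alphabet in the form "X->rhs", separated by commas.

  step 1 ⇒ step 2: ACACB ⇒ AC·B·AC·B·A
    A ↦ AC
    B ↦ A
    C ↦ B

A->AC, B->A, C->B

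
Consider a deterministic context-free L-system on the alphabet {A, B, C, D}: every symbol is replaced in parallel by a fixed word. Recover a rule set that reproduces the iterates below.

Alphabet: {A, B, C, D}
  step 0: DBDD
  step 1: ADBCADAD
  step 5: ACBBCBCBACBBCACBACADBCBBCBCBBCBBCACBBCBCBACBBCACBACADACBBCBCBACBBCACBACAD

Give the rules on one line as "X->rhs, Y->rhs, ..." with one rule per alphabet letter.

  step 0 ⇒ step 1: DBDD ⇒ AD·BC·AD·AD
    B ↦ BC
    D ↦ AD
    A ↦ AC  (constrained at step 1)
    C ↦ B  (constrained at step 1)

A->AC, B->BC, C->B, D->AD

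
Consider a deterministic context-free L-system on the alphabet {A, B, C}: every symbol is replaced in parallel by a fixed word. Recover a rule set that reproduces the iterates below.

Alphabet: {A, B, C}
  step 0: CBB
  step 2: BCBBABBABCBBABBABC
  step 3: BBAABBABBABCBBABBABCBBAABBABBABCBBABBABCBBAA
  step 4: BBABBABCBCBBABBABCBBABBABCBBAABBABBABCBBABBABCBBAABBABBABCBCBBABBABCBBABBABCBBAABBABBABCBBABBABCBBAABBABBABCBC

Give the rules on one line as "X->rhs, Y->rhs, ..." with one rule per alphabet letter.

A->BC, B->BBA, C->A

  step 3 ⇒ step 4: BBAABBABBABCBBABBABCBBAABBABBABCBBABBABCBBAA ⇒ BBA·BBA·BC·BC·BBA·BBA·BC·BBA·BBA·BC·BBA·A·BBA·BBA·BC·BBA·BBA·BC·BBA·A·BBA·BBA·BC·BC·BBA·BBA·BC·BBA·BBA·BC·BBA·A·BBA·BBA·BC·BBA·BBA·BC·BBA·A·BBA·BBA·BC·BC
    A ↦ BC
    B ↦ BBA
    C ↦ A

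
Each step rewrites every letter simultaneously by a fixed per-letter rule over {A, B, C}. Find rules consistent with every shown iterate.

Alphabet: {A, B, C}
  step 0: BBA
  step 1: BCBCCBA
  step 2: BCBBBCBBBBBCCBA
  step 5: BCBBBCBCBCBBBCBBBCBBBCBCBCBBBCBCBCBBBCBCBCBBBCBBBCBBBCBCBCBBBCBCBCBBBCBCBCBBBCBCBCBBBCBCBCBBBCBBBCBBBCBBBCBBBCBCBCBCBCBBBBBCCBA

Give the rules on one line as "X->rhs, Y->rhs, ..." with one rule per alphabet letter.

A->CBA, B->BC, C->BB

  step 1 ⇒ step 2: BCBCCBA ⇒ BC·BB·BC·BB·BB·BC·CBA
    A ↦ CBA
    B ↦ BC
    C ↦ BB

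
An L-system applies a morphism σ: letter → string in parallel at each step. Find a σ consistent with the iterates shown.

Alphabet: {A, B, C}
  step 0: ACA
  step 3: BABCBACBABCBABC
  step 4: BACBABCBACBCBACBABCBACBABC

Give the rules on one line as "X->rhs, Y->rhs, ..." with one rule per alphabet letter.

  step 3 ⇒ step 4: BABCBACBABCBABC ⇒ BA·C·BA·BC·BA·C·BC·BA·C·BA·BC·BA·C·BA·BC
    A ↦ C
    B ↦ BA
    C ↦ BC

A->C, B->BA, C->BC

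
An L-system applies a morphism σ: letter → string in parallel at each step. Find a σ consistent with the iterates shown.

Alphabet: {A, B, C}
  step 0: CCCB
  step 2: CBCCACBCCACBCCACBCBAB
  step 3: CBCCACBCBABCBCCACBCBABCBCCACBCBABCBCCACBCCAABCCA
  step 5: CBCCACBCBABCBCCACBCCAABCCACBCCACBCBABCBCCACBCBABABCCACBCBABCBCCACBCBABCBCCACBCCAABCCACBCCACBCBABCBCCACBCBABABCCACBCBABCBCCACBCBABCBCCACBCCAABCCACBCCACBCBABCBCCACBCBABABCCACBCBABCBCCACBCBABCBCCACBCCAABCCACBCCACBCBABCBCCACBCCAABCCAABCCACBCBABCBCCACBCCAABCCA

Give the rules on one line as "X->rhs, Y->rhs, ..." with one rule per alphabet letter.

  step 2 ⇒ step 3: CBCCACBCCACBCCACBCBAB ⇒ CB·CCA·CB·CB·AB·CB·CCA·CB·CB·AB·CB·CCA·CB·CB·AB·CB·CCA·CB·CCA·AB·CCA
    A ↦ AB
    B ↦ CCA
    C ↦ CB

A->AB, B->CCA, C->CB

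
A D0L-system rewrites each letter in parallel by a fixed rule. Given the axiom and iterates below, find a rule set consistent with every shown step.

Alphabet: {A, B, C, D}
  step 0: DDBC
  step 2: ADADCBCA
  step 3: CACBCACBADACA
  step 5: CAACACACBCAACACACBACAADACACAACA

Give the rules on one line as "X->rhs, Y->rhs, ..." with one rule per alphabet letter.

  step 2 ⇒ step 3: ADADCBCA ⇒ CA·CB·CA·CB·A·D·A·CA
    A ↦ CA
    B ↦ D
    C ↦ A
    D ↦ CB

A->CA, B->D, C->A, D->CB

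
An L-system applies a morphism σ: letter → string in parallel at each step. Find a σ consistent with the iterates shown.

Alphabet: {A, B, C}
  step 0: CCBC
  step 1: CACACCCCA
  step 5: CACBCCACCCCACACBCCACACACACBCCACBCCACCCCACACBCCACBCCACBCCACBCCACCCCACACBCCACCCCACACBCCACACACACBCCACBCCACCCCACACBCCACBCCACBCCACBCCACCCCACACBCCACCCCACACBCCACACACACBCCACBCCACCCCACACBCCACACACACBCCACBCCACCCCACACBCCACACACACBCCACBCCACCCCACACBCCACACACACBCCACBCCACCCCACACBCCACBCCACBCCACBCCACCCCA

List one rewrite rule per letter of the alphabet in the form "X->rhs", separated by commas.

  step 0 ⇒ step 1: CCBC ⇒ CA·CA·CCC·CA
    B ↦ CCC
    C ↦ CA
    A ↦ CBC  (constrained at step 1)

A->CBC, B->CCC, C->CA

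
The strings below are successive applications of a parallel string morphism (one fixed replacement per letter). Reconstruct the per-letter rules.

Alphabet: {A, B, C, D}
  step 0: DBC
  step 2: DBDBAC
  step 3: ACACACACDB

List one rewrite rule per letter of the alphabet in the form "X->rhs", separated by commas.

A->D, B->AC, C->B, D->AC

  step 2 ⇒ step 3: DBDBAC ⇒ AC·AC·AC·AC·D·B
    A ↦ D
    B ↦ AC
    C ↦ B
    D ↦ AC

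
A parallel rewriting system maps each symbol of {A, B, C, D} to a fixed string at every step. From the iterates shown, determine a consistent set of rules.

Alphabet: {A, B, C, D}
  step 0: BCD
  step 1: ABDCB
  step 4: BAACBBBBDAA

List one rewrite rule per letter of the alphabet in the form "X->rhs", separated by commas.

  step 0 ⇒ step 1: BCD ⇒ A·BD·CB
    B ↦ A
    C ↦ BD
    D ↦ CB
    A ↦ B  (constrained at step 1)

A->B, B->A, C->BD, D->CB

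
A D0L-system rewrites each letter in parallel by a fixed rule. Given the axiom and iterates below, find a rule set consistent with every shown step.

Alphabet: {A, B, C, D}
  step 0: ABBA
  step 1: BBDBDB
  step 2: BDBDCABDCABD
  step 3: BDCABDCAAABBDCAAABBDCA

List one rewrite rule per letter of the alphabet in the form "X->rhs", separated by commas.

A->B, B->BD, C->AA, D->CA

  step 2 ⇒ step 3: BDBDCABDCABD ⇒ BD·CA·BD·CA·AA·B·BD·CA·AA·B·BD·CA
    A ↦ B
    B ↦ BD
    C ↦ AA
    D ↦ CA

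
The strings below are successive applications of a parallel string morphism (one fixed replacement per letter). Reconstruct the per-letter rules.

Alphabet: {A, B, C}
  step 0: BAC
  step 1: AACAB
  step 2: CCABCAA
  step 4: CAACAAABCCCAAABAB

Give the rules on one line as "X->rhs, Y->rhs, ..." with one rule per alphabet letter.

  step 1 ⇒ step 2: AACAB ⇒ C·C·AB·C·AA
    A ↦ C
    B ↦ AA
    C ↦ AB

A->C, B->AA, C->AB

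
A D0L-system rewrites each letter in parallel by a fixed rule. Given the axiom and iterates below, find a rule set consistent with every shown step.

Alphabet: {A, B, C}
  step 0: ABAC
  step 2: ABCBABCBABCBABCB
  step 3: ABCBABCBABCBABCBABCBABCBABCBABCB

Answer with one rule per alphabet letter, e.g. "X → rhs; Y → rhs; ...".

A->AB, B->CB, C->AB

  step 2 ⇒ step 3: ABCBABCBABCBABCB ⇒ AB·CB·AB·CB·AB·CB·AB·CB·AB·CB·AB·CB·AB·CB·AB·CB
    A ↦ AB
    B ↦ CB
    C ↦ AB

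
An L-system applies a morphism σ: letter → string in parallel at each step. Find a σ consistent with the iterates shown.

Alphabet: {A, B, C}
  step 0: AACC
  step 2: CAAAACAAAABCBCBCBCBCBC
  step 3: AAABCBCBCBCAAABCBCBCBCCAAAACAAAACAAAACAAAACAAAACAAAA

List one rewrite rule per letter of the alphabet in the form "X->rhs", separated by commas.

  step 2 ⇒ step 3: CAAAACAAAABCBCBCBCBCBC ⇒ AAA·BC·BC·BC·BC·AAA·BC·BC·BC·BC·CA·AAA·CA·AAA·CA·AAA·CA·AAA·CA·AAA·CA·AAA
    A ↦ BC
    B ↦ CA
    C ↦ AAA

A->BC, B->CA, C->AAA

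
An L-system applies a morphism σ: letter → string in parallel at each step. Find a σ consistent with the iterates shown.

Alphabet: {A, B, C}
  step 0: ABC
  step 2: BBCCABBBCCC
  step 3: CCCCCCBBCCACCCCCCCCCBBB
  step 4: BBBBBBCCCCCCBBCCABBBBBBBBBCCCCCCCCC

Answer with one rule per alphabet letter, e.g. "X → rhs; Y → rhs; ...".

  step 3 ⇒ step 4: CCCCCCBBCCACCCCCCCCCBBB ⇒ B·B·B·B·B·B·CCC·CCC·B·B·CCA·B·B·B·B·B·B·B·B·B·CCC·CCC·CCC
    A ↦ CCA
    B ↦ CCC
    C ↦ B

A->CCA, B->CCC, C->B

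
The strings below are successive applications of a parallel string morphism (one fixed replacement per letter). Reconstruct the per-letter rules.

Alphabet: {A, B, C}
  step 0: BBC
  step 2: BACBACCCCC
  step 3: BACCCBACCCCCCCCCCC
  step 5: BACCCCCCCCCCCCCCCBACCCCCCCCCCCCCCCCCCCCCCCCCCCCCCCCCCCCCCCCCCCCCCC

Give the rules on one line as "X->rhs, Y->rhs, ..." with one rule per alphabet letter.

  step 2 ⇒ step 3: BACBACCCCC ⇒ BA·C·CC·BA·C·CC·CC·CC·CC·CC
    A ↦ C
    B ↦ BA
    C ↦ CC

A->C, B->BA, C->CC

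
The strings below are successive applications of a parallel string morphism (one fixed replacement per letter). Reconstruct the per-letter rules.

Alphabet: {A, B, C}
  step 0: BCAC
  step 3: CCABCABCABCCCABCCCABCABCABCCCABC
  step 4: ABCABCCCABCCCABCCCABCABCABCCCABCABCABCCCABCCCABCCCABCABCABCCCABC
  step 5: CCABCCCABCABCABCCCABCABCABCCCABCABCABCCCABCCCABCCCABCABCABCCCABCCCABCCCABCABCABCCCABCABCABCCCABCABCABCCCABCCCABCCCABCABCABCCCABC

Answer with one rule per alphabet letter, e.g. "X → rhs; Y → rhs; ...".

  step 4 ⇒ step 5: ABCABCCCABCCCABCCCABCABCABCCCABCABCABCCCABCCCABCCCABCABCABCCCABC ⇒ C·C·ABC·C·C·ABC·ABC·ABC·C·C·ABC·ABC·ABC·C·C·ABC·ABC·ABC·C·C·ABC·C·C·ABC·C·C·ABC·ABC·ABC·C·C·ABC·C·C·ABC·C·C·ABC·ABC·ABC·C·C·ABC·ABC·ABC·C·C·ABC·ABC·ABC·C·C·ABC·C·C·ABC·C·C·ABC·ABC·ABC·C·C·ABC
    A ↦ C
    B ↦ C
    C ↦ ABC

A->C, B->C, C->ABC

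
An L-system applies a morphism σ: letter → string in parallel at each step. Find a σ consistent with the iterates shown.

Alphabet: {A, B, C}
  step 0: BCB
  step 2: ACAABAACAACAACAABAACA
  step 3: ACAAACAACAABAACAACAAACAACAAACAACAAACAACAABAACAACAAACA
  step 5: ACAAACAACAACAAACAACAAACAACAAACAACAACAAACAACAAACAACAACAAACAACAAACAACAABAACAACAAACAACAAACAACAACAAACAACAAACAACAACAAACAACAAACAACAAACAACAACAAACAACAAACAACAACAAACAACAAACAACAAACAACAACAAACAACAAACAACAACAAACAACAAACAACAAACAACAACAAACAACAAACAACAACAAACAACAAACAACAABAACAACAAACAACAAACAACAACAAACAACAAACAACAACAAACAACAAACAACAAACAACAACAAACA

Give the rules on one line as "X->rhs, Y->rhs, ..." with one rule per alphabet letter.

  step 2 ⇒ step 3: ACAABAACAACAACAABAACA ⇒ ACA·A·ACA·ACA·ABA·ACA·ACA·A·ACA·ACA·A·ACA·ACA·A·ACA·ACA·ABA·ACA·ACA·A·ACA
    A ↦ ACA
    B ↦ ABA
    C ↦ A

A->ACA, B->ABA, C->A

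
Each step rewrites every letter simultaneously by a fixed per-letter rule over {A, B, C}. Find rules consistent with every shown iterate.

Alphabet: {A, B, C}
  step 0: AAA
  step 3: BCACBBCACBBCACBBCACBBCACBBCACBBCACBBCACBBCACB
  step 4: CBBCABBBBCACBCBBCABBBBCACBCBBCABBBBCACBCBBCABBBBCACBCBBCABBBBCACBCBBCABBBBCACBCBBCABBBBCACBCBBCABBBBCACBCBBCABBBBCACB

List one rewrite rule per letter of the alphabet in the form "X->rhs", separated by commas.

  step 3 ⇒ step 4: BCACBBCACBBCACBBCACBBCACBBCACBBCACBBCACBBCACB ⇒ CB·BCA·BBB·BCA·CB·CB·BCA·BBB·BCA·CB·CB·BCA·BBB·BCA·CB·CB·BCA·BBB·BCA·CB·CB·BCA·BBB·BCA·CB·CB·BCA·BBB·BCA·CB·CB·BCA·BBB·BCA·CB·CB·BCA·BBB·BCA·CB·CB·BCA·BBB·BCA·CB
    A ↦ BBB
    B ↦ CB
    C ↦ BCA

A->BBB, B->CB, C->BCA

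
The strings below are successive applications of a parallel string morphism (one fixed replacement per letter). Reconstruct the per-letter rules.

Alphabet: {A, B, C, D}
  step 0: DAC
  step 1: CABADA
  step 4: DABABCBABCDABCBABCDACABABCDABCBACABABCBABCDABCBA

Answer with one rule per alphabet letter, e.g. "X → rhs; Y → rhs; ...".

A->BA, B->BC, C->DA, D->CA

  step 0 ⇒ step 1: DAC ⇒ CA·BA·DA
    A ↦ BA
    C ↦ DA
    D ↦ CA
    B ↦ BC  (constrained at step 1)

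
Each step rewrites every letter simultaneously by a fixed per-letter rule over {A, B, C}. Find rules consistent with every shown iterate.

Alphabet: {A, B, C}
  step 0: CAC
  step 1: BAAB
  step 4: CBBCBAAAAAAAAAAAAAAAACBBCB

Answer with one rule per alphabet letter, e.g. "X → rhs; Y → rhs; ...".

A->AA, B->CB, C->B

  step 0 ⇒ step 1: CAC ⇒ B·AA·B
    A ↦ AA
    C ↦ B
    B ↦ CB  (constrained at step 1)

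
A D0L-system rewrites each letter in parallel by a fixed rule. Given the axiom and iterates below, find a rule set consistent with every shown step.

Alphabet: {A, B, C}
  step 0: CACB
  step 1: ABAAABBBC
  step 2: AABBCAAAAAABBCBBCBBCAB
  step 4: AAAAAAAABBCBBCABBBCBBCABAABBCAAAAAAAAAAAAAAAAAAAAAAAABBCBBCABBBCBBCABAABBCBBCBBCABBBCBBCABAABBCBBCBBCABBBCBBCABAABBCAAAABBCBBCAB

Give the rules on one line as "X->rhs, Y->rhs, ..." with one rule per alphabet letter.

A->AA, B->BBC, C->AB

  step 1 ⇒ step 2: ABAAABBBC ⇒ AA·BBC·AA·AA·AA·BBC·BBC·BBC·AB
    A ↦ AA
    B ↦ BBC
    C ↦ AB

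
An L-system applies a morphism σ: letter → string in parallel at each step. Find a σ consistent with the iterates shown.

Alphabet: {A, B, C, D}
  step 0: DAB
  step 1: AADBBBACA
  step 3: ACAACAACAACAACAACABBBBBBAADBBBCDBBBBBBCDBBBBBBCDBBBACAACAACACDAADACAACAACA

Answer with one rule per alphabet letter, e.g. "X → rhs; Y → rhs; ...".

  step 0 ⇒ step 1: DAB ⇒ AAD·BBB·ACA
    A ↦ BBB
    B ↦ ACA
    D ↦ AAD
    C ↦ CD  (constrained at step 1)

A->BBB, B->ACA, C->CD, D->AAD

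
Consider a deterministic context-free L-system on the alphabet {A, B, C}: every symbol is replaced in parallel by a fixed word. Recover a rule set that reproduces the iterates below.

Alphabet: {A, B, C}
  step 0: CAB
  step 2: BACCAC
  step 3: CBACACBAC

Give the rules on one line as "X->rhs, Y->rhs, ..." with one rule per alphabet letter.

A->B, B->C, C->AC

  step 2 ⇒ step 3: BACCAC ⇒ C·B·AC·AC·B·AC
    A ↦ B
    B ↦ C
    C ↦ AC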